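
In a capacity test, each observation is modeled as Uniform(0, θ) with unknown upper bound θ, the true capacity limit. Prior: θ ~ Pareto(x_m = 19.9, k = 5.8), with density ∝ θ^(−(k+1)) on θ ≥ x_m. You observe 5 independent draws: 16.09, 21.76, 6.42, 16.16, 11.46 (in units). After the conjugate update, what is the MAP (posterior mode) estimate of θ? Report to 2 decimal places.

21.76

A Pareto(scale x_m, shape k) prior on the upper bound θ of Uniform(0, θ) is conjugate: posterior is Pareto(max(x_m, max xᵢ), k + n).
Sample maximum = 21.76; prior scale x_m = 19.9 → posterior scale = max = 21.76.
Posterior shape = 5.8 + 5 = 10.8.
The Pareto density is decreasing on [x_m, ∞), so the mode is x_m = 21.76.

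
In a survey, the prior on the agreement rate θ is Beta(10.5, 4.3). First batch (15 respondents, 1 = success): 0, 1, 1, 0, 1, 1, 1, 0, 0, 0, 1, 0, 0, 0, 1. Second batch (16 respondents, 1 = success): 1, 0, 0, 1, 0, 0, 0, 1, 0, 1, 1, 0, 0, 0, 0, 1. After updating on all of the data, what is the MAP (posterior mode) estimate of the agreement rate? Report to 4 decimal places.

The Beta prior is conjugate to a Binomial/Bernoulli likelihood; the update adds successes to α and failures to β.
After batch 1: Beta(10.5+7, 4.3+8) = Beta(17.5, 12.3).
After batch 2: Beta(17.5+6, 12.3+10) = Beta(23.5, 22.3).
Mode of Beta(a,b) for a,b>1 is (a−1)/(a+b−2) = 22.5/43.8 = 0.5137.

0.5137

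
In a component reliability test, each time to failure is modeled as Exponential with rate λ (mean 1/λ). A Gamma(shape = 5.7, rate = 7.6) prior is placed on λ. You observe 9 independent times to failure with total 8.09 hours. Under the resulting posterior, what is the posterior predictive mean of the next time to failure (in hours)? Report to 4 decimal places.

1.1453

With a Gamma(shape α, rate β) prior on the exponential rate λ, the posterior after n observations with total T = Σxᵢ is Gamma(α+n, β+T).
Posterior: Gamma(5.7+9, 7.6+8.09) = Gamma(14.7, 15.69).
The predictive distribution for the next observation is Lomax; its mean is β/(α−1) = 15.69/13.7 = 1.1453.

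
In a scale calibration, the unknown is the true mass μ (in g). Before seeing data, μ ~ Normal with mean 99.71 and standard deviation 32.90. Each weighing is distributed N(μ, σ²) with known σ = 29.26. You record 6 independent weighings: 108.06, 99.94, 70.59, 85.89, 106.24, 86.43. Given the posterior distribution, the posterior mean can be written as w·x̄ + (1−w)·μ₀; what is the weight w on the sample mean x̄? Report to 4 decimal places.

For Normal data with known variance σ², a Normal(μ₀, σ₀²) prior on μ is conjugate. Posterior precision = 1/σ₀² + n/σ²; posterior mean is the precision-weighted average of μ₀ and x̄.
σ₀² = 32.90² = 1082.41, σ² = 29.26² = 856.1476. Prior precision 1/σ₀² = 1/1082.41; data precision n/σ² = 6/856.1476.
w = (n/σ²)/(1/σ₀² + n/σ²) = n·σ₀²/(σ² + n·σ₀²) = 6·1082.41/(856.1476 + 6·1082.41) = 6494.46/7350.6076 = 0.8835.

0.8835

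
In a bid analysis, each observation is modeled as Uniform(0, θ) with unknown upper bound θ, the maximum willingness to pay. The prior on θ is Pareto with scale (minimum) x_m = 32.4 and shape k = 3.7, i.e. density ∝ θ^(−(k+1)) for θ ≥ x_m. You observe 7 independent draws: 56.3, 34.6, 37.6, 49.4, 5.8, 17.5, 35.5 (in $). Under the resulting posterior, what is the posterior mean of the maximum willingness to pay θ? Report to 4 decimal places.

A Pareto(scale x_m, shape k) prior on the upper bound θ of Uniform(0, θ) is conjugate: posterior is Pareto(max(x_m, max xᵢ), k + n).
Sample maximum = 56.3; prior scale x_m = 32.4 → posterior scale = max = 56.3.
Posterior shape = 3.7 + 7 = 10.7.
E[θ|data] = k·x_m/(k−1) = 10.7·56.3/9.7 = 62.1041.

62.1041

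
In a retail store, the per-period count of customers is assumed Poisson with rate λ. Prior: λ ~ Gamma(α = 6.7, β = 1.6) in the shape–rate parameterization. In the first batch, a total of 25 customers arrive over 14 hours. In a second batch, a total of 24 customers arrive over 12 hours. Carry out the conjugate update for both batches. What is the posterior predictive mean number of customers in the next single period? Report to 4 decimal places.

With a Gamma(shape α, rate β) prior, the Poisson likelihood is conjugate: the posterior is Gamma(α + ΣXᵢ, β + n).
After batch 1: Gamma(α+S, β+n) = Gamma(6.7+25, 1.6+14) = Gamma(31.7, 15.6).
After batch 2: Gamma(α+S, β+n) = Gamma(31.7+24, 15.6+12) = Gamma(55.7, 27.6).
The predictive distribution for one future period is NegBinom with mean α/β = 2.0181.

2.0181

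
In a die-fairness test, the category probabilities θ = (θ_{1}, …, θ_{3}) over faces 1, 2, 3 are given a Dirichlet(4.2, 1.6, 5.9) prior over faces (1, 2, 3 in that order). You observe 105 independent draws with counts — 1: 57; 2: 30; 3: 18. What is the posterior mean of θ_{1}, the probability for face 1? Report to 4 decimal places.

The Dirichlet prior is conjugate to the Multinomial likelihood: each posterior αⱼ = prior αⱼ + observed count nⱼ.
Posterior concentration: (61.2, 31.6, 23.9), total = 116.7.
E[θ_{1}|data] = α_{1}/Σα = 61.2/116.7 = 0.5244.

0.5244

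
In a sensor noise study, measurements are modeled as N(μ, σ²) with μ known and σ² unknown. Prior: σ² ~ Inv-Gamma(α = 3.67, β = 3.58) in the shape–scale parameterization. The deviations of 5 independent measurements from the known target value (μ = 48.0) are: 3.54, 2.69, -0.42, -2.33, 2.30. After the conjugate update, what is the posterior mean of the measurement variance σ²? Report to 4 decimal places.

With known mean μ and an Inverse-Gamma(α, β) prior on σ², the Normal likelihood is conjugate: posterior is Inv-Gamma(α + n/2, β + Σ(xᵢ−μ)²/2).
Σ(xᵢ−μ)² = (3.54)² + (2.69)² + (-0.42)² + (-2.33)² + (2.30)² = 30.6630.
Posterior: Inv-Gamma(3.67 + 5/2, 3.58 + 30.6630/2) = Inv-Gamma(6.17, 18.91150).
E[σ²|data] = β/(α−1) = 18.91150/5.17 = 3.6579.

3.6579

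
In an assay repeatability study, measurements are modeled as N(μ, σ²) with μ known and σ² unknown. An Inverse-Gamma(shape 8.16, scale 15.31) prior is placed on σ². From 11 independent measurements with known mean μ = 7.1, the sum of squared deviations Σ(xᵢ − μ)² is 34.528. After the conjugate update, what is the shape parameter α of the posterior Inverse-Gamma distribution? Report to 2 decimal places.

With known mean μ and an Inverse-Gamma(α, β) prior on σ², the Normal likelihood is conjugate: posterior is Inv-Gamma(α + n/2, β + Σ(xᵢ−μ)²/2).
Posterior: Inv-Gamma(8.16 + 11/2, 15.31 + 34.528/2) = Inv-Gamma(13.66, 32.5740).
Posterior α = 13.66.

13.66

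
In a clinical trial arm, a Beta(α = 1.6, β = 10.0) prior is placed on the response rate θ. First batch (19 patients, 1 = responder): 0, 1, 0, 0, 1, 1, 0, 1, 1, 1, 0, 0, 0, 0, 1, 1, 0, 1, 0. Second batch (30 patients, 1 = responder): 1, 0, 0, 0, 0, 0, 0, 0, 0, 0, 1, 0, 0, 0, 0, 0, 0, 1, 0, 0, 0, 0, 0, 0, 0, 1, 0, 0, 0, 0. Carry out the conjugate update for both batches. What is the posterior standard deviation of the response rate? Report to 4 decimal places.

0.0545

The Beta prior is conjugate to a Binomial/Bernoulli likelihood; the update adds successes to α and failures to β.
After batch 1: Beta(1.6+9, 10.0+10) = Beta(10.6, 20.0).
After batch 2: Beta(10.6+4, 20.0+26) = Beta(14.6, 46.0).
Var = αβ/((α+β)²(α+β+1)) = 14.6·46.0/(60.6²·61.6) = 0.00296883; SD = √0.00296883 = 0.0545.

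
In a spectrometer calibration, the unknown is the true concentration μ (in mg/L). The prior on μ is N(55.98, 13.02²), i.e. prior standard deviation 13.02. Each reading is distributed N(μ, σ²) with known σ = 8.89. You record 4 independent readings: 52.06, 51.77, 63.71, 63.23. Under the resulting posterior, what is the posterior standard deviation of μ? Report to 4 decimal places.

For Normal data with known variance σ², a Normal(μ₀, σ₀²) prior on μ is conjugate. Posterior precision = 1/σ₀² + n/σ²; posterior mean is the precision-weighted average of μ₀ and x̄.
σ₀² = 13.02² = 169.5204, σ² = 8.89² = 79.0321; σ² + n·σ₀² = 79.0321 + 4·169.5204 = 757.1137.
Posterior precision = 1/σ₀² + n/σ² = 1/169.5204 + 4/79.0321 = (σ² + n·σ₀²)/(σ₀²σ²) = 757.1137/(169.5204·79.0321); posterior variance σₙ² = σ₀²σ²/(σ² + n·σ₀²) = 169.5204·79.0321/757.1137 = 17.695563.
Posterior SD = √σₙ² = √(169.5204·79.0321/757.1137) = 4.2066.

4.2066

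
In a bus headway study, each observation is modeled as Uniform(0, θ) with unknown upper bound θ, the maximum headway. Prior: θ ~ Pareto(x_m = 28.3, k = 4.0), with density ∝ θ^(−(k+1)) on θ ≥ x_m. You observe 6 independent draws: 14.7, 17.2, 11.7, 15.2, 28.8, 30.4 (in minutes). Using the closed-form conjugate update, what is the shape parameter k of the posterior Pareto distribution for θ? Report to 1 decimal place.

10.0

A Pareto(scale x_m, shape k) prior on the upper bound θ of Uniform(0, θ) is conjugate: posterior is Pareto(max(x_m, max xᵢ), k + n).
Sample maximum = 30.4; prior scale x_m = 28.3 → posterior scale = max = 30.4.
Posterior shape = 4.0 + 6 = 10.0.
Posterior shape k = 10.0.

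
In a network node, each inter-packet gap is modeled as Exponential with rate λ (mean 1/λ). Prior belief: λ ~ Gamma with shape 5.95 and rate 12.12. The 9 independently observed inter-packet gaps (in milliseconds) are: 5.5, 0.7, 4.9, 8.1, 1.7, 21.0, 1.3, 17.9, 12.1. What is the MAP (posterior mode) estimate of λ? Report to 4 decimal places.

With a Gamma(shape α, rate β) prior on the exponential rate λ, the posterior after n observations with total T = Σxᵢ is Gamma(α+n, β+T).
Sum of observations T = 73.2 milliseconds; n = 9.
Posterior: Gamma(5.95+9, 12.12+73.2) = Gamma(14.95, 85.32).
Mode = (α−1)/β = 0.1635.

0.1635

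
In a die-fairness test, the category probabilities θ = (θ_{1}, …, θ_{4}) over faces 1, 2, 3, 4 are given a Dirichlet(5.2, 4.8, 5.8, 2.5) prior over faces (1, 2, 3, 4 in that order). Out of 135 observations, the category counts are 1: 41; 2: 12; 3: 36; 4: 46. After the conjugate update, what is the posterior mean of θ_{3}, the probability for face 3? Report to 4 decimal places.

The Dirichlet prior is conjugate to the Multinomial likelihood: each posterior αⱼ = prior αⱼ + observed count nⱼ.
Posterior concentration: (46.2, 16.8, 41.8, 48.5), total = 153.3.
E[θ_{3}|data] = α_{3}/Σα = 41.8/153.3 = 0.2727.

0.2727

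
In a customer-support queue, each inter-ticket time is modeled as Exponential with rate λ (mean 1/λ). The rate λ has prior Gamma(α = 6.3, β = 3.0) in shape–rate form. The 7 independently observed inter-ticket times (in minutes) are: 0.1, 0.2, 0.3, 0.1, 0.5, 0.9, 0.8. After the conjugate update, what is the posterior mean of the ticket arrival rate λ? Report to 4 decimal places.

2.2542

With a Gamma(shape α, rate β) prior on the exponential rate λ, the posterior after n observations with total T = Σxᵢ is Gamma(α+n, β+T).
Sum of observations T = 2.9 minutes; n = 7.
Posterior: Gamma(6.3+7, 3.0+2.9) = Gamma(13.3, 5.9).
Posterior mean of λ = α/β = 13.3/5.9 = 2.2542.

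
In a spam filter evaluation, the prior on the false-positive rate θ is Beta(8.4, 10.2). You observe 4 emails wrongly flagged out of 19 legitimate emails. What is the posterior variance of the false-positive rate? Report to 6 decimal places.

0.005726

The Beta prior is conjugate to a Binomial/Bernoulli likelihood; the update adds successes to α and failures to β.
Posterior: Beta(α+k, β+n−k) = Beta(8.4+4, 10.2+15) = Beta(12.4, 25.2).
Var = αβ/((α+β)²(α+β+1)) = 12.4·25.2/(37.6²·38.6) = 0.005726.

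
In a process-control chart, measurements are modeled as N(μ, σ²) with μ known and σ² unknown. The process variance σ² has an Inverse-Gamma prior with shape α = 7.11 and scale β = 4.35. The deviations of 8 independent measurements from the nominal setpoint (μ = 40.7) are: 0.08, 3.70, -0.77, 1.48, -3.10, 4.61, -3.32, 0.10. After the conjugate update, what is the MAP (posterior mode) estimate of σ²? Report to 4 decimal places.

2.7694

With known mean μ and an Inverse-Gamma(α, β) prior on σ², the Normal likelihood is conjugate: posterior is Inv-Gamma(α + n/2, β + Σ(xᵢ−μ)²/2).
Σ(xᵢ−μ)² = (0.08)² + (3.70)² + (-0.77)² + (1.48)² + (-3.10)² + (4.61)² + (-3.32)² + (0.10)² = 58.3742.
Posterior: Inv-Gamma(7.11 + 8/2, 4.35 + 58.3742/2) = Inv-Gamma(11.11, 33.53710).
Mode = β/(α+1) = 33.53710/12.11 = 2.7694.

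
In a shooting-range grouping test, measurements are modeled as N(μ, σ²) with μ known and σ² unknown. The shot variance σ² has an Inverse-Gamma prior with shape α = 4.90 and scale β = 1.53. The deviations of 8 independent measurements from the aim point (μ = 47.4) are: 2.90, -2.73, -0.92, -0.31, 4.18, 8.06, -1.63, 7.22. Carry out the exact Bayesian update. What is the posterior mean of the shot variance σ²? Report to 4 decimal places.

With known mean μ and an Inverse-Gamma(α, β) prior on σ², the Normal likelihood is conjugate: posterior is Inv-Gamma(α + n/2, β + Σ(xᵢ−μ)²/2).
Σ(xᵢ−μ)² = (2.90)² + (-2.73)² + (-0.92)² + (-0.31)² + (4.18)² + (8.06)² + (-1.63)² + (7.22)² = 154.0267.
Posterior: Inv-Gamma(4.90 + 8/2, 1.53 + 154.0267/2) = Inv-Gamma(8.90, 78.54335).
E[σ²|data] = β/(α−1) = 78.54335/7.90 = 9.9422.

9.9422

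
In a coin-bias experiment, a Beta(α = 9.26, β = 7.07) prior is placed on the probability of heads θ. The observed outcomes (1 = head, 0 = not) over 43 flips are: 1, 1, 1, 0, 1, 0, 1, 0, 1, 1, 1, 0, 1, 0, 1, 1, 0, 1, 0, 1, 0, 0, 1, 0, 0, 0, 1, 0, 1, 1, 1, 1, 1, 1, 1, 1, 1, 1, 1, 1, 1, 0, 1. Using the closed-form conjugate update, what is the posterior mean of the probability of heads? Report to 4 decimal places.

0.6449

The Beta prior is conjugate to a Binomial/Bernoulli likelihood; the update adds successes to α and failures to β.
Posterior: Beta(α+k, β+n−k) = Beta(9.26+29, 7.07+14) = Beta(38.26, 21.07).
Posterior mean = α/(α+β) = 38.26/59.33 = 0.6449.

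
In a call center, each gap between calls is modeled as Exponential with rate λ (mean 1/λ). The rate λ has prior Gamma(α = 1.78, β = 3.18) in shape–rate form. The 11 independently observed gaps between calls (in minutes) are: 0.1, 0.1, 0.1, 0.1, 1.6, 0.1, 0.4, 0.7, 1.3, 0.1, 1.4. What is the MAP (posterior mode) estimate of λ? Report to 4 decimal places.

With a Gamma(shape α, rate β) prior on the exponential rate λ, the posterior after n observations with total T = Σxᵢ is Gamma(α+n, β+T).
Sum of observations T = 6.0 minutes; n = 11.
Posterior: Gamma(1.78+11, 3.18+6.0) = Gamma(12.78, 9.18).
Mode = (α−1)/β = 1.2832.

1.2832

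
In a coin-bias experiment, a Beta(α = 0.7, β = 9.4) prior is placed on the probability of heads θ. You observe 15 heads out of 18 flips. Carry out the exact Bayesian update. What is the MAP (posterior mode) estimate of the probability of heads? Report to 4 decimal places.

0.5632

The Beta prior is conjugate to a Binomial/Bernoulli likelihood; the update adds successes to α and failures to β.
Posterior: Beta(α+k, β+n−k) = Beta(0.7+15, 9.4+3) = Beta(15.7, 12.4).
Mode of Beta(a,b) for a,b>1 is (a−1)/(a+b−2) = 14.7/26.1 = 0.5632.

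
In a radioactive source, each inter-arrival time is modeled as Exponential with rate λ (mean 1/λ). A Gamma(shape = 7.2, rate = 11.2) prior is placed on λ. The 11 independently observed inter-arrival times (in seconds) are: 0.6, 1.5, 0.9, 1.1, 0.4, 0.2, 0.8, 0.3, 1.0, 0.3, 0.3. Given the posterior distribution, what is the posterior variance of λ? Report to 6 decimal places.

With a Gamma(shape α, rate β) prior on the exponential rate λ, the posterior after n observations with total T = Σxᵢ is Gamma(α+n, β+T).
Sum of observations T = 7.4 seconds; n = 11.
Posterior: Gamma(7.2+11, 11.2+7.4) = Gamma(18.2, 18.6).
Var = α/β² = 0.052607.

0.052607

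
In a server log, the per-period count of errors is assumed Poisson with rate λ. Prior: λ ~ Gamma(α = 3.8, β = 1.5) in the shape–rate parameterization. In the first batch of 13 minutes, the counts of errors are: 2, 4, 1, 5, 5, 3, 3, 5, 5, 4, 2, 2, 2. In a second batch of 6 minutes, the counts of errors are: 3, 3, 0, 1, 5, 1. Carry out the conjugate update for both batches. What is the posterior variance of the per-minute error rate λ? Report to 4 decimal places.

0.1423

With a Gamma(shape α, rate β) prior, the Poisson likelihood is conjugate: the posterior is Gamma(α + ΣXᵢ, β + n).
Batch 1: sum of counts S = 43 over n = 13 minutes.
After batch 1: Gamma(α+S, β+n) = Gamma(3.8+43, 1.5+13) = Gamma(46.8, 14.5).
Batch 2: sum of counts S = 13 over n = 6 minutes.
After batch 2: Gamma(α+S, β+n) = Gamma(46.8+13, 14.5+6) = Gamma(59.8, 20.5).
Var = α/β² = 59.8/20.5² = 0.1423.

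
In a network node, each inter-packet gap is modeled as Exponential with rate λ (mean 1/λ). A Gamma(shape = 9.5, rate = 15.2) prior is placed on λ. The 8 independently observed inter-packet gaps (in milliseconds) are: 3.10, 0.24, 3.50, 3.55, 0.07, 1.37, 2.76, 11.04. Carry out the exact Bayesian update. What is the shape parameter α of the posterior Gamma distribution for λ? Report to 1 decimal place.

17.5

With a Gamma(shape α, rate β) prior on the exponential rate λ, the posterior after n observations with total T = Σxᵢ is Gamma(α+n, β+T).
Sum of observations T = 25.63 milliseconds; n = 8.
Posterior: Gamma(9.5+8, 15.2+25.63) = Gamma(17.5, 40.83).
Posterior α = 17.5.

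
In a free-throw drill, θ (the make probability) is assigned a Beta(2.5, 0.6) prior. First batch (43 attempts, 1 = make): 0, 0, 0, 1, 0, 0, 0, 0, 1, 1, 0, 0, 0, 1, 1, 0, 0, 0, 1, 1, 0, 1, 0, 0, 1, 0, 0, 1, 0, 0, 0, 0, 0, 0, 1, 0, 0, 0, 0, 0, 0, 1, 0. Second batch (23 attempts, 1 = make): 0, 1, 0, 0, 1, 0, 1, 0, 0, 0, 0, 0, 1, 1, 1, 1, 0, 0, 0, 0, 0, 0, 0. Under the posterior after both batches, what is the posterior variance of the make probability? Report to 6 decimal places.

0.003058

The Beta prior is conjugate to a Binomial/Bernoulli likelihood; the update adds successes to α and failures to β.
After batch 1: Beta(2.5+12, 0.6+31) = Beta(14.5, 31.6).
After batch 2: Beta(14.5+7, 31.6+16) = Beta(21.5, 47.6).
Var = αβ/((α+β)²(α+β+1)) = 21.5·47.6/(69.1²·70.1) = 0.003058.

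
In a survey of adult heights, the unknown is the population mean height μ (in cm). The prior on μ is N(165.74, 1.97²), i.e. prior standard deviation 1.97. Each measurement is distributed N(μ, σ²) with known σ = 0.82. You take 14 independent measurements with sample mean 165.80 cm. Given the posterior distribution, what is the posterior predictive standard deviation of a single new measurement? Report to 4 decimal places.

For Normal data with known variance σ², a Normal(μ₀, σ₀²) prior on μ is conjugate. Posterior precision = 1/σ₀² + n/σ²; posterior mean is the precision-weighted average of μ₀ and x̄.
σ₀² = 1.97² = 3.8809, σ² = 0.82² = 0.6724; σ² + n·σ₀² = 0.6724 + 14·3.8809 = 55.005.
Posterior precision = 1/σ₀² + n/σ² = 1/3.8809 + 14/0.6724 = (σ² + n·σ₀²)/(σ₀²σ²) = 55.005/(3.8809·0.6724); posterior variance σₙ² = σ₀²σ²/(σ² + n·σ₀²) = 3.8809·0.6724/55.005 = 0.047441.
Predictive variance for one new observation = σₙ² + σ² = 3.8809·0.6724/55.005 + 0.6724 = σ²·(σ₀² + 55.005)/55.005 = 0.6724·58.8859/55.005 = 0.719841; SD = √(0.6724·58.8859/55.005) = 0.8484.

0.8484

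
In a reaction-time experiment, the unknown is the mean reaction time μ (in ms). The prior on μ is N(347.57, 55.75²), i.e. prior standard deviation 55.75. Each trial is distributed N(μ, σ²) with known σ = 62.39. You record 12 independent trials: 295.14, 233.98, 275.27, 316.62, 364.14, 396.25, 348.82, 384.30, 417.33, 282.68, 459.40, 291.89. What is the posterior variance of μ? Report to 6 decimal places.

For Normal data with known variance σ², a Normal(μ₀, σ₀²) prior on μ is conjugate. Posterior precision = 1/σ₀² + n/σ²; posterior mean is the precision-weighted average of μ₀ and x̄.
σ₀² = 55.75² = 3108.0625, σ² = 62.39² = 3892.5121; σ² + n·σ₀² = 3892.5121 + 12·3108.0625 = 41189.2621.
Posterior precision = 1/σ₀² + n/σ² = 1/3108.0625 + 12/3892.5121 = (σ² + n·σ₀²)/(σ₀²σ²) = 41189.2621/(3108.0625·3892.5121); posterior variance σₙ² = σ₀²σ²/(σ² + n·σ₀²) = 3108.0625·3892.5121/41189.2621 = 293.721477.

293.721477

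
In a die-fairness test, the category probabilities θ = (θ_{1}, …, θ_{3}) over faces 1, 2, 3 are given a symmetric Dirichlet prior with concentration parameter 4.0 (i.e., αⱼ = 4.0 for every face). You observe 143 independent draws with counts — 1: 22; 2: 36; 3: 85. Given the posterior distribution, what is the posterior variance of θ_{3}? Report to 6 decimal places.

0.001567

The Dirichlet prior is conjugate to the Multinomial likelihood: each posterior αⱼ = prior αⱼ + observed count nⱼ.
Posterior concentration: (26.0, 40.0, 89.0), total = 155.0.
Var[θ_j] = α_j(Σα−α_j)/((Σα)²(Σα+1)) = 89.0·66.0/(155.0²·156.0) = 0.001567.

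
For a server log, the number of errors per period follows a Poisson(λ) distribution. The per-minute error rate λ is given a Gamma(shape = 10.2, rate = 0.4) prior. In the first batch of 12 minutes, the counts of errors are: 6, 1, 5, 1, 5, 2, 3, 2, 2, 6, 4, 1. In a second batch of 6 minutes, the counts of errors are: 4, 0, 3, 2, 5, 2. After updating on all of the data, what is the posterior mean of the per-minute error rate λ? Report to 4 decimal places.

3.4891

With a Gamma(shape α, rate β) prior, the Poisson likelihood is conjugate: the posterior is Gamma(α + ΣXᵢ, β + n).
Batch 1: sum of counts S = 38 over n = 12 minutes.
After batch 1: Gamma(α+S, β+n) = Gamma(10.2+38, 0.4+12) = Gamma(48.2, 12.4).
Batch 2: sum of counts S = 16 over n = 6 minutes.
After batch 2: Gamma(α+S, β+n) = Gamma(48.2+16, 12.4+6) = Gamma(64.2, 18.4).
Posterior mean = α/β = 64.2/18.4 = 3.4891.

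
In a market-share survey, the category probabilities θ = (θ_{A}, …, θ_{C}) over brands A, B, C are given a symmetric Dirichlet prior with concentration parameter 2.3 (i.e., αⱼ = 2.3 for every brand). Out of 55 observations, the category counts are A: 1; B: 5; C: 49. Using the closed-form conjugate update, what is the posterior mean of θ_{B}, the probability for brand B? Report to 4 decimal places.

0.1179

The Dirichlet prior is conjugate to the Multinomial likelihood: each posterior αⱼ = prior αⱼ + observed count nⱼ.
Posterior concentration: (3.3, 7.3, 51.3), total = 61.9.
E[θ_{B}|data] = α_{B}/Σα = 7.3/61.9 = 0.1179.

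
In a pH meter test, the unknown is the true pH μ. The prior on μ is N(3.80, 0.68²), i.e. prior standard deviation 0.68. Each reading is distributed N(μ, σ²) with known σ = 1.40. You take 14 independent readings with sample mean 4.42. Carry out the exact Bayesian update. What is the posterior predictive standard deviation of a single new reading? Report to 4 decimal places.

For Normal data with known variance σ², a Normal(μ₀, σ₀²) prior on μ is conjugate. Posterior precision = 1/σ₀² + n/σ²; posterior mean is the precision-weighted average of μ₀ and x̄.
σ₀² = 0.68² = 0.4624, σ² = 1.40² = 1.96; σ² + n·σ₀² = 1.96 + 14·0.4624 = 8.4336.
Posterior precision = 1/σ₀² + n/σ² = 1/0.4624 + 14/1.96 = (σ² + n·σ₀²)/(σ₀²σ²) = 8.4336/(0.4624·1.96); posterior variance σₙ² = σ₀²σ²/(σ² + n·σ₀²) = 0.4624·1.96/8.4336 = 0.107463.
Predictive variance for one new observation = σₙ² + σ² = 0.4624·1.96/8.4336 + 1.96 = σ²·(σ₀² + 8.4336)/8.4336 = 1.96·8.896/8.4336 = 2.067463; SD = √(1.96·8.896/8.4336) = 1.4379.

1.4379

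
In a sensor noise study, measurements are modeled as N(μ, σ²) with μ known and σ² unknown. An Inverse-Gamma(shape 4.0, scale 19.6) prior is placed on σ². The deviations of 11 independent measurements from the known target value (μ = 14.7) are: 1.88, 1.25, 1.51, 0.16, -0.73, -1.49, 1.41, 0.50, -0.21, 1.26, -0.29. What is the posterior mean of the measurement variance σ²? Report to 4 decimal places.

3.1359

With known mean μ and an Inverse-Gamma(α, β) prior on σ², the Normal likelihood is conjugate: posterior is Inv-Gamma(α + n/2, β + Σ(xᵢ−μ)²/2).
Σ(xᵢ−μ)² = (1.88)² + (1.25)² + (1.51)² + (0.16)² + (-0.73)² + (-1.49)² + (1.41)² + (0.50)² + (-0.21)² + (1.26)² + (-0.29)² = 14.1095.
Posterior: Inv-Gamma(4.0 + 11/2, 19.6 + 14.1095/2) = Inv-Gamma(9.50, 26.65475).
E[σ²|data] = β/(α−1) = 26.65475/8.50 = 3.1359.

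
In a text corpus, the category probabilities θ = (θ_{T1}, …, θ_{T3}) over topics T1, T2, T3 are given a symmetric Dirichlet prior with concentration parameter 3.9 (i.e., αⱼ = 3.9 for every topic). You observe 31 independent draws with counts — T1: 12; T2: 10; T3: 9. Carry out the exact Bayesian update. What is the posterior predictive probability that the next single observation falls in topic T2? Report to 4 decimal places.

The Dirichlet prior is conjugate to the Multinomial likelihood: each posterior αⱼ = prior αⱼ + observed count nⱼ.
Posterior concentration: (15.9, 13.9, 12.9), total = 42.7.
P(next = T2 | data) = α_{T2}/Σα = 0.3255.

0.3255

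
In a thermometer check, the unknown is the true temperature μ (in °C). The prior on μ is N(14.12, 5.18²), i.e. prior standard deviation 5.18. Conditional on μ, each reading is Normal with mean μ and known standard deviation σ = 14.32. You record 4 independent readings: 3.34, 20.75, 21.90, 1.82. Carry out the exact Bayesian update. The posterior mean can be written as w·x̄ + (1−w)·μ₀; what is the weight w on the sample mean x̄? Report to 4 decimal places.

0.3436

For Normal data with known variance σ², a Normal(μ₀, σ₀²) prior on μ is conjugate. Posterior precision = 1/σ₀² + n/σ²; posterior mean is the precision-weighted average of μ₀ and x̄.
σ₀² = 5.18² = 26.8324, σ² = 14.32² = 205.0624. Prior precision 1/σ₀² = 1/26.8324; data precision n/σ² = 4/205.0624.
w = (n/σ²)/(1/σ₀² + n/σ²) = n·σ₀²/(σ² + n·σ₀²) = 4·26.8324/(205.0624 + 4·26.8324) = 107.3296/312.392 = 0.3436.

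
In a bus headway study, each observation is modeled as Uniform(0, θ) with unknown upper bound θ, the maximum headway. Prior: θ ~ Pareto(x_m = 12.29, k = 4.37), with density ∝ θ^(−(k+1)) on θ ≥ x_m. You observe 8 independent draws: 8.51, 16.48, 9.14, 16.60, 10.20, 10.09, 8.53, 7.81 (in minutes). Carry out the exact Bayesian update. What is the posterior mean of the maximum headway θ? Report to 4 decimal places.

18.0600

A Pareto(scale x_m, shape k) prior on the upper bound θ of Uniform(0, θ) is conjugate: posterior is Pareto(max(x_m, max xᵢ), k + n).
Sample maximum = 16.60; prior scale x_m = 12.29 → posterior scale = max = 16.60.
Posterior shape = 4.37 + 8 = 12.37.
E[θ|data] = k·x_m/(k−1) = 12.37·16.60/11.37 = 18.0600.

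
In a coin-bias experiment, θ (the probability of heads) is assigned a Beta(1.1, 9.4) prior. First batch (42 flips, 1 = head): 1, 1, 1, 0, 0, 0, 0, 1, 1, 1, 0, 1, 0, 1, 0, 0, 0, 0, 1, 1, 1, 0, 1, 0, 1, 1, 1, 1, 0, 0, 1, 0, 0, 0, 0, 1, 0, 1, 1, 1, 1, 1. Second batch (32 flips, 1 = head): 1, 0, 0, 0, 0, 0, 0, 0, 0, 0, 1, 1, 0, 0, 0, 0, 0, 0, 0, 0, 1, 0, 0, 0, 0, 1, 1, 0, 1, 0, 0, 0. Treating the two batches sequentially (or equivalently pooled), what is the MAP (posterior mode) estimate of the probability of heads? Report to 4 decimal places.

The Beta prior is conjugate to a Binomial/Bernoulli likelihood; the update adds successes to α and failures to β.
After batch 1: Beta(1.1+23, 9.4+19) = Beta(24.1, 28.4).
After batch 2: Beta(24.1+7, 28.4+25) = Beta(31.1, 53.4).
Mode of Beta(a,b) for a,b>1 is (a−1)/(a+b−2) = 30.1/82.5 = 0.3648.

0.3648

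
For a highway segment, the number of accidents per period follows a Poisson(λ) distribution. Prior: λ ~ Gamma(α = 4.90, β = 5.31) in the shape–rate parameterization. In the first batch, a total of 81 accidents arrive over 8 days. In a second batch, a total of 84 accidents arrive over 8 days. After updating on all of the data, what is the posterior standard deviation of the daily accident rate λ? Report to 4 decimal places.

With a Gamma(shape α, rate β) prior, the Poisson likelihood is conjugate: the posterior is Gamma(α + ΣXᵢ, β + n).
After batch 1: Gamma(α+S, β+n) = Gamma(4.90+81, 5.31+8) = Gamma(85.90, 13.31).
After batch 2: Gamma(α+S, β+n) = Gamma(85.90+84, 13.31+8) = Gamma(169.90, 21.31).
SD = √α/β = √169.90/21.31 = 0.6117.

0.6117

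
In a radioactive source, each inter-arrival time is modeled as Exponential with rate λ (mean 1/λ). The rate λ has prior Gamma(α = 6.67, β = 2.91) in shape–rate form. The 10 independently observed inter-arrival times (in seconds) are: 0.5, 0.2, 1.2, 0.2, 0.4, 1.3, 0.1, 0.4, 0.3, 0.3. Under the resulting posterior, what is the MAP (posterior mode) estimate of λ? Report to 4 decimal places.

With a Gamma(shape α, rate β) prior on the exponential rate λ, the posterior after n observations with total T = Σxᵢ is Gamma(α+n, β+T).
Sum of observations T = 4.9 seconds; n = 10.
Posterior: Gamma(6.67+10, 2.91+4.9) = Gamma(16.67, 7.81).
Mode = (α−1)/β = 2.0064.

2.0064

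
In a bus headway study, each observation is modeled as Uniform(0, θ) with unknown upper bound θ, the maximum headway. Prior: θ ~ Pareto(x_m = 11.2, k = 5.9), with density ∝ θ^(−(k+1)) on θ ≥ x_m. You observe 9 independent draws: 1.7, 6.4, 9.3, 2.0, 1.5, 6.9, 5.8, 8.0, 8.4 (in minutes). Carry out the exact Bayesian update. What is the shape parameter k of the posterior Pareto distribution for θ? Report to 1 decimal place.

A Pareto(scale x_m, shape k) prior on the upper bound θ of Uniform(0, θ) is conjugate: posterior is Pareto(max(x_m, max xᵢ), k + n).
Sample maximum = 9.3; prior scale x_m = 11.2 → posterior scale = max = 11.2.
Posterior shape = 5.9 + 9 = 14.9.
Posterior shape k = 14.9.

14.9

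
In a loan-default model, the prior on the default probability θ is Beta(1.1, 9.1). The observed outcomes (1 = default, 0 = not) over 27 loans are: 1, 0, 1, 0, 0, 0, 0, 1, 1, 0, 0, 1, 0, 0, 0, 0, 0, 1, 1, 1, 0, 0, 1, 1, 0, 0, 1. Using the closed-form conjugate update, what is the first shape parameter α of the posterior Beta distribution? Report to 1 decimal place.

12.1

The Beta prior is conjugate to a Binomial/Bernoulli likelihood; the update adds successes to α and failures to β.
Posterior: Beta(α+k, β+n−k) = Beta(1.1+11, 9.1+16) = Beta(12.1, 25.1).
Posterior α = 12.1.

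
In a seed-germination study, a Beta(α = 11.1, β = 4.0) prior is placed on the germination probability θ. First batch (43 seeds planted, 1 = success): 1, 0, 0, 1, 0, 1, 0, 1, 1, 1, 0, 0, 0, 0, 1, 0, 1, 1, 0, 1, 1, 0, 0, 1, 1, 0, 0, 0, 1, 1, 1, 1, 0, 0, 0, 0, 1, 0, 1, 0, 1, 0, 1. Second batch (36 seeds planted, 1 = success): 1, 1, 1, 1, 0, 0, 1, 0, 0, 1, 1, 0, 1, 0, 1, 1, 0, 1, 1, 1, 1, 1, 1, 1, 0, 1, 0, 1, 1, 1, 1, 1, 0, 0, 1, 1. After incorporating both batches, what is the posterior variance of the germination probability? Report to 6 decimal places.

The Beta prior is conjugate to a Binomial/Bernoulli likelihood; the update adds successes to α and failures to β.
After batch 1: Beta(11.1+21, 4.0+22) = Beta(32.1, 26.0).
After batch 2: Beta(32.1+25, 26.0+11) = Beta(57.1, 37.0).
Var = αβ/((α+β)²(α+β+1)) = 57.1·37.0/(94.1²·95.1) = 0.002509.

0.002509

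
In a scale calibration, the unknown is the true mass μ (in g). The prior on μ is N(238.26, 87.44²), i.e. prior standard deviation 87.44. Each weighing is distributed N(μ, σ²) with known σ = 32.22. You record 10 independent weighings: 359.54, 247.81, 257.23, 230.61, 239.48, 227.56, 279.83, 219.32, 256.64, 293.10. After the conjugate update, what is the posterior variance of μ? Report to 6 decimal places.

For Normal data with known variance σ², a Normal(μ₀, σ₀²) prior on μ is conjugate. Posterior precision = 1/σ₀² + n/σ²; posterior mean is the precision-weighted average of μ₀ and x̄.
σ₀² = 87.44² = 7645.7536, σ² = 32.22² = 1038.1284; σ² + n·σ₀² = 1038.1284 + 10·7645.7536 = 77495.6644.
Posterior precision = 1/σ₀² + n/σ² = 1/7645.7536 + 10/1038.1284 = (σ² + n·σ₀²)/(σ₀²σ²) = 77495.6644/(7645.7536·1038.1284); posterior variance σₙ² = σ₀²σ²/(σ² + n·σ₀²) = 7645.7536·1038.1284/77495.6644 = 102.422168.

102.422168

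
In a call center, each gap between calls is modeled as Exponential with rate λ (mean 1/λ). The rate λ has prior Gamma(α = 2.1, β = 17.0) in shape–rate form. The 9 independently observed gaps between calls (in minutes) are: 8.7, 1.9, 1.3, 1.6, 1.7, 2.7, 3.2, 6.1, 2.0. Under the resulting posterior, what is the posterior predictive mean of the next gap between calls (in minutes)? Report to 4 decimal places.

With a Gamma(shape α, rate β) prior on the exponential rate λ, the posterior after n observations with total T = Σxᵢ is Gamma(α+n, β+T).
Sum of observations T = 29.2 minutes; n = 9.
Posterior: Gamma(2.1+9, 17.0+29.2) = Gamma(11.1, 46.2).
The predictive distribution for the next observation is Lomax; its mean is β/(α−1) = 46.2/10.1 = 4.5743.

4.5743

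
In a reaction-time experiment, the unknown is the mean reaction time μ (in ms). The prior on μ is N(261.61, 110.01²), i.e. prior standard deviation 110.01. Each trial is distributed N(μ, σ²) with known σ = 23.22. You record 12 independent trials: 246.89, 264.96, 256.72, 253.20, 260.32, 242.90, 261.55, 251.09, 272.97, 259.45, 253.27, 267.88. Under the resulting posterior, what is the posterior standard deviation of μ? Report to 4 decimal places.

6.6906

For Normal data with known variance σ², a Normal(μ₀, σ₀²) prior on μ is conjugate. Posterior precision = 1/σ₀² + n/σ²; posterior mean is the precision-weighted average of μ₀ and x̄.
σ₀² = 110.01² = 12102.2001, σ² = 23.22² = 539.1684; σ² + n·σ₀² = 539.1684 + 12·12102.2001 = 145765.5696.
Posterior precision = 1/σ₀² + n/σ² = 1/12102.2001 + 12/539.1684 = (σ² + n·σ₀²)/(σ₀²σ²) = 145765.5696/(12102.2001·539.1684); posterior variance σₙ² = σ₀²σ²/(σ² + n·σ₀²) = 12102.2001·539.1684/145765.5696 = 44.764507.
Posterior SD = √σₙ² = √(12102.2001·539.1684/145765.5696) = 6.6906.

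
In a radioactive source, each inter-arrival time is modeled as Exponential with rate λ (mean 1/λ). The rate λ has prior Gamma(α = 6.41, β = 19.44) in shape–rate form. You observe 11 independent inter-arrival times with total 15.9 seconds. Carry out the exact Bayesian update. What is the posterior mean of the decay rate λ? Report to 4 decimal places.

0.4926

With a Gamma(shape α, rate β) prior on the exponential rate λ, the posterior after n observations with total T = Σxᵢ is Gamma(α+n, β+T).
Posterior: Gamma(6.41+11, 19.44+15.9) = Gamma(17.41, 35.34).
Posterior mean of λ = α/β = 17.41/35.34 = 0.4926.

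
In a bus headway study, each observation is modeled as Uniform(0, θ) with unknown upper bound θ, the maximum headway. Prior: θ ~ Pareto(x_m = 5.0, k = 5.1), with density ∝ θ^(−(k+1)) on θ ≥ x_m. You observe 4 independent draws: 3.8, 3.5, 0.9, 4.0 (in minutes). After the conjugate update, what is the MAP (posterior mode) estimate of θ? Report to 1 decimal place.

A Pareto(scale x_m, shape k) prior on the upper bound θ of Uniform(0, θ) is conjugate: posterior is Pareto(max(x_m, max xᵢ), k + n).
Sample maximum = 4.0; prior scale x_m = 5.0 → posterior scale = max = 5.0.
Posterior shape = 5.1 + 4 = 9.1.
The Pareto density is decreasing on [x_m, ∞), so the mode is x_m = 5.0.

5.0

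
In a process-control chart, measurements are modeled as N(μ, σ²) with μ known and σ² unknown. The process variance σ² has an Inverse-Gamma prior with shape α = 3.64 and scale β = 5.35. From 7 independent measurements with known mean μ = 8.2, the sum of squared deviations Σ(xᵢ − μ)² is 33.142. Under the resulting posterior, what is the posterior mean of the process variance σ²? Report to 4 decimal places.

3.5702

With known mean μ and an Inverse-Gamma(α, β) prior on σ², the Normal likelihood is conjugate: posterior is Inv-Gamma(α + n/2, β + Σ(xᵢ−μ)²/2).
Posterior: Inv-Gamma(3.64 + 7/2, 5.35 + 33.142/2) = Inv-Gamma(7.14, 21.9210).
E[σ²|data] = β/(α−1) = 21.9210/6.14 = 3.5702.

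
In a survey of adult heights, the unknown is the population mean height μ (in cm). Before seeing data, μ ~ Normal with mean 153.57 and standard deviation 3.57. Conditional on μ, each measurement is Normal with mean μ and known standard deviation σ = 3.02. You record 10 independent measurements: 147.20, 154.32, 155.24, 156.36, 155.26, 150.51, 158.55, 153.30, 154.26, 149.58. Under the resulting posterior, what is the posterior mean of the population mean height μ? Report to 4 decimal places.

153.4655

For Normal data with known variance σ², a Normal(μ₀, σ₀²) prior on μ is conjugate. Posterior precision = 1/σ₀² + n/σ²; posterior mean is the precision-weighted average of μ₀ and x̄.
Σxᵢ = 147.20 + 154.32 + 155.24 + 156.36 + 155.26 + 150.51 + 158.55 + 153.30 + 154.26 + 149.58 = 1534.58, so n·x̄ = 1534.58.
σ₀² = 3.57² = 12.7449, σ² = 3.02² = 9.1204; σ² + n·σ₀² = 9.1204 + 10·12.7449 = 136.5694.
Posterior mean = (μ₀/σ₀² + n·x̄/σ²)/(1/σ₀² + n/σ²) = (σ²·μ₀ + σ₀²·n·x̄)/(σ² + n·σ₀²) = (9.1204·153.57 + 12.7449·1534.58)/136.5694 = 20958.68847/136.5694 = 153.4655.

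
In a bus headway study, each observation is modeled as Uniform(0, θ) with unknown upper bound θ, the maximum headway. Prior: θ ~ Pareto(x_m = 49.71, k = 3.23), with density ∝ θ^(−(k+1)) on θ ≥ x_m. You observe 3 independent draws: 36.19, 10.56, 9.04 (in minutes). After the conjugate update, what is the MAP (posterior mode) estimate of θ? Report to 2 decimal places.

A Pareto(scale x_m, shape k) prior on the upper bound θ of Uniform(0, θ) is conjugate: posterior is Pareto(max(x_m, max xᵢ), k + n).
Sample maximum = 36.19; prior scale x_m = 49.71 → posterior scale = max = 49.71.
Posterior shape = 3.23 + 3 = 6.23.
The Pareto density is decreasing on [x_m, ∞), so the mode is x_m = 49.71.

49.71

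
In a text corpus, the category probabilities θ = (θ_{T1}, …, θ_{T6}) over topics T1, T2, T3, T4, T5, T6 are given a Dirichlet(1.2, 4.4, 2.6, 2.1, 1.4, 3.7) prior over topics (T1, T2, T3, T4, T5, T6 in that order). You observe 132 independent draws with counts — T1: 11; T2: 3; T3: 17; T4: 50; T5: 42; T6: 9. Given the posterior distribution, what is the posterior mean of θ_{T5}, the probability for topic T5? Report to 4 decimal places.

The Dirichlet prior is conjugate to the Multinomial likelihood: each posterior αⱼ = prior αⱼ + observed count nⱼ.
Posterior concentration: (12.2, 7.4, 19.6, 52.1, 43.4, 12.7), total = 147.4.
E[θ_{T5}|data] = α_{T5}/Σα = 43.4/147.4 = 0.2944.

0.2944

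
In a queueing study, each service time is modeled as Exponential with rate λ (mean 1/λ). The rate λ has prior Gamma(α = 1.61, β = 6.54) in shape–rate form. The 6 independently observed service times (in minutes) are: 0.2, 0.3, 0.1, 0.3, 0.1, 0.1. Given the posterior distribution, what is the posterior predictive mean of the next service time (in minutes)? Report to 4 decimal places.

With a Gamma(shape α, rate β) prior on the exponential rate λ, the posterior after n observations with total T = Σxᵢ is Gamma(α+n, β+T).
Sum of observations T = 1.1 minutes; n = 6.
Posterior: Gamma(1.61+6, 6.54+1.1) = Gamma(7.61, 7.64).
The predictive distribution for the next observation is Lomax; its mean is β/(α−1) = 7.64/6.61 = 1.1558.

1.1558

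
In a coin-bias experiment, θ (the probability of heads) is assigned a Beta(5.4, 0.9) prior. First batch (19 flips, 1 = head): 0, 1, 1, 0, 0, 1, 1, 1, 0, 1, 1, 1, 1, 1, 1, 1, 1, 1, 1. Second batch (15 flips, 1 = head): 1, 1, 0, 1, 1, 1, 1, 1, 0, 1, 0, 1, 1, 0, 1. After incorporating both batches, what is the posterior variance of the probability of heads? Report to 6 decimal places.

The Beta prior is conjugate to a Binomial/Bernoulli likelihood; the update adds successes to α and failures to β.
After batch 1: Beta(5.4+15, 0.9+4) = Beta(20.4, 4.9).
After batch 2: Beta(20.4+11, 4.9+4) = Beta(31.4, 8.9).
Var = αβ/((α+β)²(α+β+1)) = 31.4·8.9/(40.3²·41.3) = 0.004166.

0.004166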